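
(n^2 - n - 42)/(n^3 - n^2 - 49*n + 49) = (n + 6)/(n^2 + 6*n - 7)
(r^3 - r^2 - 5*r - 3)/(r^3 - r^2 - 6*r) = (r^2 + 2*r + 1)/(r*(r + 2))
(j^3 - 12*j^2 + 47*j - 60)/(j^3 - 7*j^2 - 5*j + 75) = (j^2 - 7*j + 12)/(j^2 - 2*j - 15)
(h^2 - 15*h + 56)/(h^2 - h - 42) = (h - 8)/(h + 6)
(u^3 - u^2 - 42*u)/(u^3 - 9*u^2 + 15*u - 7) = u*(u + 6)/(u^2 - 2*u + 1)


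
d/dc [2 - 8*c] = -8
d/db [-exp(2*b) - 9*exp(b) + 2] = (-2*exp(b) - 9)*exp(b)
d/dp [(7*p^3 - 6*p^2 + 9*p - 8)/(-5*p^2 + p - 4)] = (-35*p^4 + 14*p^3 - 45*p^2 - 32*p - 28)/(25*p^4 - 10*p^3 + 41*p^2 - 8*p + 16)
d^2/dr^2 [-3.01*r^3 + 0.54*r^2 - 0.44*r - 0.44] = 1.08 - 18.06*r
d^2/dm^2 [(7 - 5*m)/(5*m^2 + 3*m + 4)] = 2*(-(5*m - 7)*(10*m + 3)^2 + 5*(15*m - 4)*(5*m^2 + 3*m + 4))/(5*m^2 + 3*m + 4)^3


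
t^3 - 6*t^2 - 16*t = t*(t - 8)*(t + 2)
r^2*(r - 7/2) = r^3 - 7*r^2/2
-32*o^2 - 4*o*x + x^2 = (-8*o + x)*(4*o + x)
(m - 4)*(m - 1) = m^2 - 5*m + 4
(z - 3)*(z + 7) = z^2 + 4*z - 21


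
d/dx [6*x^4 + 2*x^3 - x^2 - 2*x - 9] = 24*x^3 + 6*x^2 - 2*x - 2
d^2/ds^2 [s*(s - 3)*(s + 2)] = 6*s - 2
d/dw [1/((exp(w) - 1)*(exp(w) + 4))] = (-2*exp(w) - 3)*exp(w)/(exp(4*w) + 6*exp(3*w) + exp(2*w) - 24*exp(w) + 16)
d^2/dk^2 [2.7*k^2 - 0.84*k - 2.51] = 5.40000000000000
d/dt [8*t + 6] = 8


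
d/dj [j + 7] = 1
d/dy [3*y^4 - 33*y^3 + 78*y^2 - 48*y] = 12*y^3 - 99*y^2 + 156*y - 48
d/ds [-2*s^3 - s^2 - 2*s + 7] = -6*s^2 - 2*s - 2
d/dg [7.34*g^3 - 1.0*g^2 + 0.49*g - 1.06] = 22.02*g^2 - 2.0*g + 0.49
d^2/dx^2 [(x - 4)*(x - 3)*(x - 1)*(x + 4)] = 12*x^2 - 24*x - 26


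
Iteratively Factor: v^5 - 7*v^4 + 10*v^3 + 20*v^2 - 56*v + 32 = (v + 2)*(v^4 - 9*v^3 + 28*v^2 - 36*v + 16) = (v - 4)*(v + 2)*(v^3 - 5*v^2 + 8*v - 4) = (v - 4)*(v - 2)*(v + 2)*(v^2 - 3*v + 2) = (v - 4)*(v - 2)^2*(v + 2)*(v - 1)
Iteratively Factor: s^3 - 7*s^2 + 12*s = (s)*(s^2 - 7*s + 12) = s*(s - 3)*(s - 4)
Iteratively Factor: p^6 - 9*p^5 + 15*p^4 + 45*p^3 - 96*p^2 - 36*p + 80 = (p + 2)*(p^5 - 11*p^4 + 37*p^3 - 29*p^2 - 38*p + 40) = (p - 1)*(p + 2)*(p^4 - 10*p^3 + 27*p^2 - 2*p - 40) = (p - 4)*(p - 1)*(p + 2)*(p^3 - 6*p^2 + 3*p + 10) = (p - 4)*(p - 1)*(p + 1)*(p + 2)*(p^2 - 7*p + 10) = (p - 5)*(p - 4)*(p - 1)*(p + 1)*(p + 2)*(p - 2)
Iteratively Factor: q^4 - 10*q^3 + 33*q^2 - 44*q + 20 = (q - 2)*(q^3 - 8*q^2 + 17*q - 10) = (q - 2)^2*(q^2 - 6*q + 5) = (q - 2)^2*(q - 1)*(q - 5)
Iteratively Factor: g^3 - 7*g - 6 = (g + 1)*(g^2 - g - 6) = (g - 3)*(g + 1)*(g + 2)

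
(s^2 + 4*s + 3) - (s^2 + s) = 3*s + 3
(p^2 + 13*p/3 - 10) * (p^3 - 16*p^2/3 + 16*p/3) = p^5 - p^4 - 250*p^3/9 + 688*p^2/9 - 160*p/3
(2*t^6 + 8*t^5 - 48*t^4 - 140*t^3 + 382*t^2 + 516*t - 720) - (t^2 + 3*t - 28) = 2*t^6 + 8*t^5 - 48*t^4 - 140*t^3 + 381*t^2 + 513*t - 692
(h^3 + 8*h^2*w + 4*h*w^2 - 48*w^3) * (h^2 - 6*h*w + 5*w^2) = h^5 + 2*h^4*w - 39*h^3*w^2 - 32*h^2*w^3 + 308*h*w^4 - 240*w^5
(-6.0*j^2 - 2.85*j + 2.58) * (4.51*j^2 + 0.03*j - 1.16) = -27.06*j^4 - 13.0335*j^3 + 18.5103*j^2 + 3.3834*j - 2.9928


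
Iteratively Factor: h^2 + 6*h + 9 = (h + 3)*(h + 3)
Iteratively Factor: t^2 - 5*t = (t - 5)*(t)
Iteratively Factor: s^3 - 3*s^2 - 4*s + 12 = (s - 2)*(s^2 - s - 6) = (s - 3)*(s - 2)*(s + 2)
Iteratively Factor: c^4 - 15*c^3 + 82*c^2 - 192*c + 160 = (c - 4)*(c^3 - 11*c^2 + 38*c - 40) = (c - 4)^2*(c^2 - 7*c + 10) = (c - 4)^2*(c - 2)*(c - 5)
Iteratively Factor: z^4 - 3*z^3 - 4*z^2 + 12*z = (z - 3)*(z^3 - 4*z) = (z - 3)*(z - 2)*(z^2 + 2*z) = z*(z - 3)*(z - 2)*(z + 2)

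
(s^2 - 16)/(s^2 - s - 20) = (s - 4)/(s - 5)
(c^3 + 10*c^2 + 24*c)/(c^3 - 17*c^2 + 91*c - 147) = c*(c^2 + 10*c + 24)/(c^3 - 17*c^2 + 91*c - 147)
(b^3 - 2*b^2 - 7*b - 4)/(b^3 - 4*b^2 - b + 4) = (b + 1)/(b - 1)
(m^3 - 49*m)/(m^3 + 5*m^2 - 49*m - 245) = m/(m + 5)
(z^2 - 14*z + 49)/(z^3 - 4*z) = (z^2 - 14*z + 49)/(z*(z^2 - 4))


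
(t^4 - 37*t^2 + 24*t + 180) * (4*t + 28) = 4*t^5 + 28*t^4 - 148*t^3 - 940*t^2 + 1392*t + 5040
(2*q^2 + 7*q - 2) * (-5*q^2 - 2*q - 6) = -10*q^4 - 39*q^3 - 16*q^2 - 38*q + 12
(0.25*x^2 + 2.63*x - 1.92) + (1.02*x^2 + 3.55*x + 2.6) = 1.27*x^2 + 6.18*x + 0.68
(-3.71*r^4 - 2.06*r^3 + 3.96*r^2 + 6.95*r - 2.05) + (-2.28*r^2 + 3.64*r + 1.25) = -3.71*r^4 - 2.06*r^3 + 1.68*r^2 + 10.59*r - 0.8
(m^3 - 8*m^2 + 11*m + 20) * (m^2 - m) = m^5 - 9*m^4 + 19*m^3 + 9*m^2 - 20*m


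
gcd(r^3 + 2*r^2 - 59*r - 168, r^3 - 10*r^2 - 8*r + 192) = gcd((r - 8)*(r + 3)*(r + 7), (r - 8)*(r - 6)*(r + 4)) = r - 8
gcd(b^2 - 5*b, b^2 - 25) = b - 5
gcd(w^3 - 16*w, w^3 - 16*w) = w^3 - 16*w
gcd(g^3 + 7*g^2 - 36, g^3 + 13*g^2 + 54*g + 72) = g^2 + 9*g + 18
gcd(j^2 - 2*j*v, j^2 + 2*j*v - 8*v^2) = -j + 2*v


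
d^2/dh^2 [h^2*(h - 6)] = 6*h - 12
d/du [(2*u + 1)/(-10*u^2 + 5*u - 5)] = (4*u^2 + 4*u - 3)/(5*(4*u^4 - 4*u^3 + 5*u^2 - 2*u + 1))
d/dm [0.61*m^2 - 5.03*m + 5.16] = 1.22*m - 5.03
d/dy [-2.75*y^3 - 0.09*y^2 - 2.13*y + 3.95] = -8.25*y^2 - 0.18*y - 2.13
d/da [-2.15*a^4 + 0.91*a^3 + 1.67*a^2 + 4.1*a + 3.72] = -8.6*a^3 + 2.73*a^2 + 3.34*a + 4.1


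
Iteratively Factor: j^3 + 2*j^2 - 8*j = (j - 2)*(j^2 + 4*j) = (j - 2)*(j + 4)*(j)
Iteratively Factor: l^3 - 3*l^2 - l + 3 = (l + 1)*(l^2 - 4*l + 3) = (l - 3)*(l + 1)*(l - 1)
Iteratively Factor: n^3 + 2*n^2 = (n + 2)*(n^2) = n*(n + 2)*(n)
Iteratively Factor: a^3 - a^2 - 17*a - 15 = (a + 1)*(a^2 - 2*a - 15) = (a - 5)*(a + 1)*(a + 3)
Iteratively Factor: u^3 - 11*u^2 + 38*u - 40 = (u - 5)*(u^2 - 6*u + 8) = (u - 5)*(u - 4)*(u - 2)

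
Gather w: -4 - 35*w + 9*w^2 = 9*w^2 - 35*w - 4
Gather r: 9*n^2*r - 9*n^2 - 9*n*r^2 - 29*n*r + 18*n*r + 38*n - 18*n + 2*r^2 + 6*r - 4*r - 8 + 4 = -9*n^2 + 20*n + r^2*(2 - 9*n) + r*(9*n^2 - 11*n + 2) - 4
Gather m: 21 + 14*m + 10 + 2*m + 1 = 16*m + 32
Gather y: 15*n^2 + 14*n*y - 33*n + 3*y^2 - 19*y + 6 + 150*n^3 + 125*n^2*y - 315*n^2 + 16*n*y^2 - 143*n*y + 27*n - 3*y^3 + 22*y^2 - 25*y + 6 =150*n^3 - 300*n^2 - 6*n - 3*y^3 + y^2*(16*n + 25) + y*(125*n^2 - 129*n - 44) + 12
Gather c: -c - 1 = -c - 1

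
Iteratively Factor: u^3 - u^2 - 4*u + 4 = (u - 1)*(u^2 - 4) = (u - 2)*(u - 1)*(u + 2)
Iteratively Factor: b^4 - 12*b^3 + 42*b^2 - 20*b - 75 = (b + 1)*(b^3 - 13*b^2 + 55*b - 75) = (b - 5)*(b + 1)*(b^2 - 8*b + 15) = (b - 5)^2*(b + 1)*(b - 3)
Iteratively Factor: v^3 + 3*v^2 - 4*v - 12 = (v + 3)*(v^2 - 4) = (v - 2)*(v + 3)*(v + 2)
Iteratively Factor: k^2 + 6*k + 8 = (k + 2)*(k + 4)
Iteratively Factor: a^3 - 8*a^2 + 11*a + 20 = (a - 5)*(a^2 - 3*a - 4) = (a - 5)*(a - 4)*(a + 1)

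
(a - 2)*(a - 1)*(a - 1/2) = a^3 - 7*a^2/2 + 7*a/2 - 1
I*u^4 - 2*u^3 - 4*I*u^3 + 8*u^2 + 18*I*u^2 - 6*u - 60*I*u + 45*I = (u - 3)*(u - 3*I)*(u + 5*I)*(I*u - I)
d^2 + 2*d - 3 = (d - 1)*(d + 3)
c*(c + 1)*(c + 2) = c^3 + 3*c^2 + 2*c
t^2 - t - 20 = (t - 5)*(t + 4)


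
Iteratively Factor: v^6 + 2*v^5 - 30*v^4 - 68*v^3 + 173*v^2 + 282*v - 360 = (v + 3)*(v^5 - v^4 - 27*v^3 + 13*v^2 + 134*v - 120) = (v + 3)*(v + 4)*(v^4 - 5*v^3 - 7*v^2 + 41*v - 30) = (v - 5)*(v + 3)*(v + 4)*(v^3 - 7*v + 6) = (v - 5)*(v - 2)*(v + 3)*(v + 4)*(v^2 + 2*v - 3) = (v - 5)*(v - 2)*(v + 3)^2*(v + 4)*(v - 1)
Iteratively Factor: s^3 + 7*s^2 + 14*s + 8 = (s + 4)*(s^2 + 3*s + 2) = (s + 2)*(s + 4)*(s + 1)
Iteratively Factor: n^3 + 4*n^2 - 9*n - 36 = (n - 3)*(n^2 + 7*n + 12) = (n - 3)*(n + 3)*(n + 4)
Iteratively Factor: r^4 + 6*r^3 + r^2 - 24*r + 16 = (r + 4)*(r^3 + 2*r^2 - 7*r + 4) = (r - 1)*(r + 4)*(r^2 + 3*r - 4) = (r - 1)^2*(r + 4)*(r + 4)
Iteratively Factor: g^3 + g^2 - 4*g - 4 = (g + 1)*(g^2 - 4) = (g - 2)*(g + 1)*(g + 2)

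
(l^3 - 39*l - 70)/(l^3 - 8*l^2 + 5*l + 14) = (l^2 + 7*l + 10)/(l^2 - l - 2)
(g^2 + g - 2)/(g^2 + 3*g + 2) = (g - 1)/(g + 1)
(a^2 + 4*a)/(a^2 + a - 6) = a*(a + 4)/(a^2 + a - 6)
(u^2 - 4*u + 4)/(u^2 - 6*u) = (u^2 - 4*u + 4)/(u*(u - 6))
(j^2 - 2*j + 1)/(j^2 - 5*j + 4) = (j - 1)/(j - 4)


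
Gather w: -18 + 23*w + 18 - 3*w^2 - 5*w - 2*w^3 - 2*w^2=-2*w^3 - 5*w^2 + 18*w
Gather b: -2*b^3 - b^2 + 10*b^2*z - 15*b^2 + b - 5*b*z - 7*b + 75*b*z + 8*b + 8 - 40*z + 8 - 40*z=-2*b^3 + b^2*(10*z - 16) + b*(70*z + 2) - 80*z + 16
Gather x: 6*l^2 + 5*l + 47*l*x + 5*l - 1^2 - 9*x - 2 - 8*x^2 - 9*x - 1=6*l^2 + 10*l - 8*x^2 + x*(47*l - 18) - 4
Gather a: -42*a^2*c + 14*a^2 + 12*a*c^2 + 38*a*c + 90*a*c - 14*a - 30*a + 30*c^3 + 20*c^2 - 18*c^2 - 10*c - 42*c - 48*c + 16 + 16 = a^2*(14 - 42*c) + a*(12*c^2 + 128*c - 44) + 30*c^3 + 2*c^2 - 100*c + 32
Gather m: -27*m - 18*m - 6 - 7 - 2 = -45*m - 15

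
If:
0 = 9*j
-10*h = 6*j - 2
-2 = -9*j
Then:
No Solution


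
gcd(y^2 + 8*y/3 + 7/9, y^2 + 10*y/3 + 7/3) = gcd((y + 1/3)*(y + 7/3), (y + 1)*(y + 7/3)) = y + 7/3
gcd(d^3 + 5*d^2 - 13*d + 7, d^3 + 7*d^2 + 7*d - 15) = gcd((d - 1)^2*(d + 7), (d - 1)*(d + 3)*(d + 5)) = d - 1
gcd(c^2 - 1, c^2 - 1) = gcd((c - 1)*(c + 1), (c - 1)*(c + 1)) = c^2 - 1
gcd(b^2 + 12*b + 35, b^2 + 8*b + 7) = b + 7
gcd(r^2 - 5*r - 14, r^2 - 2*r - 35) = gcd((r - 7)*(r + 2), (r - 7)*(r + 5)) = r - 7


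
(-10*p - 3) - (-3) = -10*p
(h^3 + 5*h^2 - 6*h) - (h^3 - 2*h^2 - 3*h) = 7*h^2 - 3*h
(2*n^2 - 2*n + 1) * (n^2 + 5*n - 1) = 2*n^4 + 8*n^3 - 11*n^2 + 7*n - 1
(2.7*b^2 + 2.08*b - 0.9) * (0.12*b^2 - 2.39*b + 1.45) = 0.324*b^4 - 6.2034*b^3 - 1.1642*b^2 + 5.167*b - 1.305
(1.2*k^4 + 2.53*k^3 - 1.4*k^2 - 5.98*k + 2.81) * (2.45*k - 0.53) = 2.94*k^5 + 5.5625*k^4 - 4.7709*k^3 - 13.909*k^2 + 10.0539*k - 1.4893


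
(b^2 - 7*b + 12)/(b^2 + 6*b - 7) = (b^2 - 7*b + 12)/(b^2 + 6*b - 7)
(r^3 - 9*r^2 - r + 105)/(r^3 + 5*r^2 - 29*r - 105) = (r - 7)/(r + 7)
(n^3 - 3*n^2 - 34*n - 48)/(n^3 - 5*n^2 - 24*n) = (n + 2)/n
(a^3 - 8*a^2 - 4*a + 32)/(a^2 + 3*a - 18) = (a^3 - 8*a^2 - 4*a + 32)/(a^2 + 3*a - 18)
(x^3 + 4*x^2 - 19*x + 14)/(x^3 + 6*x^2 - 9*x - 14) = (x - 1)/(x + 1)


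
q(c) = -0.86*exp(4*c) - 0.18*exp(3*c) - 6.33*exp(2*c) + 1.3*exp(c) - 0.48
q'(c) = -3.44*exp(4*c) - 0.54*exp(3*c) - 12.66*exp(2*c) + 1.3*exp(c)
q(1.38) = -321.32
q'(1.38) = -1087.52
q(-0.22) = -3.96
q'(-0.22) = -8.82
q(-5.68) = -0.48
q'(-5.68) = 0.00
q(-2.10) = -0.42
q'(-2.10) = -0.03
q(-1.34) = -0.58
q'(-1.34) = -0.55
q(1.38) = -321.32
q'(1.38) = -1087.52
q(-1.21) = -0.67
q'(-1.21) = -0.78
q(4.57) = -74934780.98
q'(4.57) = -299459521.96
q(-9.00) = -0.48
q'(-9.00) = 0.00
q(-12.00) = -0.48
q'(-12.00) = 0.00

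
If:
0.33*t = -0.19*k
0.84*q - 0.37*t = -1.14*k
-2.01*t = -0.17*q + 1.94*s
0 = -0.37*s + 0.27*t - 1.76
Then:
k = -5.43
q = 8.75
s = -2.47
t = 3.13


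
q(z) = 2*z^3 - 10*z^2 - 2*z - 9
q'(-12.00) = 1102.00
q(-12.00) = -4881.00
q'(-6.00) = 334.00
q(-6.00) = -789.00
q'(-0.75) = 16.38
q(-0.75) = -13.97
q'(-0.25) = 3.38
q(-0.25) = -9.16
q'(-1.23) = 31.68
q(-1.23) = -25.39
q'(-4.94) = 243.22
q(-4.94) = -484.26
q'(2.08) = -17.64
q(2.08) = -38.43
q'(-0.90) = 20.86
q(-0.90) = -16.76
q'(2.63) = -13.10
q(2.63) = -47.05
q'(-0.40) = 6.96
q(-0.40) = -9.93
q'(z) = 6*z^2 - 20*z - 2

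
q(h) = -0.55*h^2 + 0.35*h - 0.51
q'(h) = 0.35 - 1.1*h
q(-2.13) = -3.75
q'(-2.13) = 2.69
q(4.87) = -11.85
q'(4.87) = -5.01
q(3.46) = -5.88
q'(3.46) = -3.46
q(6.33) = -20.33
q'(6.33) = -6.61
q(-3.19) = -7.22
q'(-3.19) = 3.86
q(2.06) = -2.12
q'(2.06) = -1.92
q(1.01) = -0.72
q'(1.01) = -0.76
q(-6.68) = -27.39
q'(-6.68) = 7.70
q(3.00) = -4.41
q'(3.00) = -2.95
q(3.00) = -4.41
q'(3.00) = -2.95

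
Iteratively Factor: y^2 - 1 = (y + 1)*(y - 1)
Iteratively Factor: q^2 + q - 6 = (q + 3)*(q - 2)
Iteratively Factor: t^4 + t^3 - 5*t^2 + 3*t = (t)*(t^3 + t^2 - 5*t + 3) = t*(t + 3)*(t^2 - 2*t + 1) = t*(t - 1)*(t + 3)*(t - 1)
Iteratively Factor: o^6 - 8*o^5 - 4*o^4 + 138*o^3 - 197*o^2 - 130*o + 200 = (o - 2)*(o^5 - 6*o^4 - 16*o^3 + 106*o^2 + 15*o - 100) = (o - 2)*(o + 1)*(o^4 - 7*o^3 - 9*o^2 + 115*o - 100) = (o - 2)*(o + 1)*(o + 4)*(o^3 - 11*o^2 + 35*o - 25) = (o - 5)*(o - 2)*(o + 1)*(o + 4)*(o^2 - 6*o + 5) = (o - 5)^2*(o - 2)*(o + 1)*(o + 4)*(o - 1)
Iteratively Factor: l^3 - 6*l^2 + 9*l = (l - 3)*(l^2 - 3*l) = l*(l - 3)*(l - 3)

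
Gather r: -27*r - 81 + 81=-27*r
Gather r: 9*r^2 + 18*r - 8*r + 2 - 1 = 9*r^2 + 10*r + 1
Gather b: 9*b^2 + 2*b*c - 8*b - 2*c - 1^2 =9*b^2 + b*(2*c - 8) - 2*c - 1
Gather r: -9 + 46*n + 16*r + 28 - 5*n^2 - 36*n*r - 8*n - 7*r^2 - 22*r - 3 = -5*n^2 + 38*n - 7*r^2 + r*(-36*n - 6) + 16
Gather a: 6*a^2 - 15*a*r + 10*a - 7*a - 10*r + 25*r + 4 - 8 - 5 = 6*a^2 + a*(3 - 15*r) + 15*r - 9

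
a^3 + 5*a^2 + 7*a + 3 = (a + 1)^2*(a + 3)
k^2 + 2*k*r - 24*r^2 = (k - 4*r)*(k + 6*r)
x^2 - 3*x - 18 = (x - 6)*(x + 3)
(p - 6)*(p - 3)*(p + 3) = p^3 - 6*p^2 - 9*p + 54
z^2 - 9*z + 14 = (z - 7)*(z - 2)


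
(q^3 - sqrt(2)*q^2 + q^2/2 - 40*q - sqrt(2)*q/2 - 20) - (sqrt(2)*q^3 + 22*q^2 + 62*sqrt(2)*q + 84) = -sqrt(2)*q^3 + q^3 - 43*q^2/2 - sqrt(2)*q^2 - 125*sqrt(2)*q/2 - 40*q - 104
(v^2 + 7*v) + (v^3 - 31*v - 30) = v^3 + v^2 - 24*v - 30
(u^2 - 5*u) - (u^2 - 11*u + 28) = 6*u - 28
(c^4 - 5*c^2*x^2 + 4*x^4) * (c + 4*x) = c^5 + 4*c^4*x - 5*c^3*x^2 - 20*c^2*x^3 + 4*c*x^4 + 16*x^5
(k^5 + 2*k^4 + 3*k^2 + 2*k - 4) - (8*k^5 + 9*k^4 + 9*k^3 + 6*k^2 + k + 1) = -7*k^5 - 7*k^4 - 9*k^3 - 3*k^2 + k - 5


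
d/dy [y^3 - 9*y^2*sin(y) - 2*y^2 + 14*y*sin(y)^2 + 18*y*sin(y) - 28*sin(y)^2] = -9*y^2*cos(y) + 3*y^2 + 14*y*sin(2*y) + 18*sqrt(2)*y*cos(y + pi/4) - 4*y + 18*sin(y) - 28*sin(2*y) - 7*cos(2*y) + 7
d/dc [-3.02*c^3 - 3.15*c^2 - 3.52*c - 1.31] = -9.06*c^2 - 6.3*c - 3.52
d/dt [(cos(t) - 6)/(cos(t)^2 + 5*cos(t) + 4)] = (cos(t)^2 - 12*cos(t) - 34)*sin(t)/(cos(t)^2 + 5*cos(t) + 4)^2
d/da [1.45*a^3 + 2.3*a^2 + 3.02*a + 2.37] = 4.35*a^2 + 4.6*a + 3.02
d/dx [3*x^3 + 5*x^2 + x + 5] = 9*x^2 + 10*x + 1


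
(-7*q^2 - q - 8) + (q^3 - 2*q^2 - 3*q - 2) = q^3 - 9*q^2 - 4*q - 10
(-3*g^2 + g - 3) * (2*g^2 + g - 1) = -6*g^4 - g^3 - 2*g^2 - 4*g + 3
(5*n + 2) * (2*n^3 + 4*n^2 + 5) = 10*n^4 + 24*n^3 + 8*n^2 + 25*n + 10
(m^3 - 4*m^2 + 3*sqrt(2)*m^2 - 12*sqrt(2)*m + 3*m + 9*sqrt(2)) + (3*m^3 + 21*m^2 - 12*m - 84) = 4*m^3 + 3*sqrt(2)*m^2 + 17*m^2 - 12*sqrt(2)*m - 9*m - 84 + 9*sqrt(2)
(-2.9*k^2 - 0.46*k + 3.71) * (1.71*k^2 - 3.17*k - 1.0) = -4.959*k^4 + 8.4064*k^3 + 10.7023*k^2 - 11.3007*k - 3.71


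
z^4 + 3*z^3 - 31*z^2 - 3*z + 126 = (z - 3)^2*(z + 2)*(z + 7)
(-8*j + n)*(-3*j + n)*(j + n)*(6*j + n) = 144*j^4 + 102*j^3*n - 47*j^2*n^2 - 4*j*n^3 + n^4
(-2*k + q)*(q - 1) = -2*k*q + 2*k + q^2 - q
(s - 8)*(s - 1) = s^2 - 9*s + 8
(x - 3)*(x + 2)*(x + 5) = x^3 + 4*x^2 - 11*x - 30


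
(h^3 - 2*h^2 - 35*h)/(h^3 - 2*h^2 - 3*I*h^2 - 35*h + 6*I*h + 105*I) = h/(h - 3*I)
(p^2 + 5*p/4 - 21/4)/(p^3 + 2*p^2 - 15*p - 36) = (p - 7/4)/(p^2 - p - 12)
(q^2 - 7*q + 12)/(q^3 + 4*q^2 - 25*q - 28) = (q - 3)/(q^2 + 8*q + 7)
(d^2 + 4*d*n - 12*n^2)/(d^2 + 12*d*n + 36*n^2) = (d - 2*n)/(d + 6*n)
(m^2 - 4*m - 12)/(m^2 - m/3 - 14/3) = 3*(m - 6)/(3*m - 7)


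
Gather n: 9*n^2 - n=9*n^2 - n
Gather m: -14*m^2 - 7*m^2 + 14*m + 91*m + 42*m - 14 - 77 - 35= -21*m^2 + 147*m - 126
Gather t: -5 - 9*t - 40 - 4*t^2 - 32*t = -4*t^2 - 41*t - 45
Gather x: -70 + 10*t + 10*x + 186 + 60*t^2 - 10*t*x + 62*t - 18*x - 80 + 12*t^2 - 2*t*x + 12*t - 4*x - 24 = 72*t^2 + 84*t + x*(-12*t - 12) + 12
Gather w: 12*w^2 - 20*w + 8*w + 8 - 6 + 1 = 12*w^2 - 12*w + 3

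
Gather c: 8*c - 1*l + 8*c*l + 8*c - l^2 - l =c*(8*l + 16) - l^2 - 2*l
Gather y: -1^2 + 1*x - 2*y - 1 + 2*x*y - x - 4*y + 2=y*(2*x - 6)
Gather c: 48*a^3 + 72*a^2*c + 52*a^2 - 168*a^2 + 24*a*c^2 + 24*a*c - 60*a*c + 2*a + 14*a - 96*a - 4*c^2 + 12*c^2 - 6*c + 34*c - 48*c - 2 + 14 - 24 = 48*a^3 - 116*a^2 - 80*a + c^2*(24*a + 8) + c*(72*a^2 - 36*a - 20) - 12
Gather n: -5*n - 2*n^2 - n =-2*n^2 - 6*n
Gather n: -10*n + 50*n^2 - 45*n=50*n^2 - 55*n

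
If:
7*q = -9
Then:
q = -9/7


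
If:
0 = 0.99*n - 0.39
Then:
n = 0.39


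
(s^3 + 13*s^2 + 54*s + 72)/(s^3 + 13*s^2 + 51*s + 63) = (s^2 + 10*s + 24)/(s^2 + 10*s + 21)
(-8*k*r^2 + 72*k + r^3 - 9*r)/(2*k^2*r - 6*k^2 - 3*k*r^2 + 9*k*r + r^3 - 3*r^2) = (-8*k*r - 24*k + r^2 + 3*r)/(2*k^2 - 3*k*r + r^2)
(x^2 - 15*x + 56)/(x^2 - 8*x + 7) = (x - 8)/(x - 1)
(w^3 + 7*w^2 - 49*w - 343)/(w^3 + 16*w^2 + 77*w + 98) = (w - 7)/(w + 2)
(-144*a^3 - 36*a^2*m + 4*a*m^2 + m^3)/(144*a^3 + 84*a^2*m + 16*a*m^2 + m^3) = (-6*a + m)/(6*a + m)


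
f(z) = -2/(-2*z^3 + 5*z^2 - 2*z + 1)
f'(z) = -2*(6*z^2 - 10*z + 2)/(-2*z^3 + 5*z^2 - 2*z + 1)^2 = 4*(-3*z^2 + 5*z - 1)/(2*z^3 - 5*z^2 + 2*z - 1)^2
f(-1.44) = -0.10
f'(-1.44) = -0.14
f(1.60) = -0.83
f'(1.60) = -0.47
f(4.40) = 0.02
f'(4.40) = -0.02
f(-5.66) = -0.00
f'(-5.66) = -0.00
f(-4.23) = -0.01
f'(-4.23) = -0.00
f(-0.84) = -0.27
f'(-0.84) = -0.54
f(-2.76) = -0.02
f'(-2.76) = -0.02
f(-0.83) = -0.28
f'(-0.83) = -0.55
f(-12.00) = 0.00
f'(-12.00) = 0.00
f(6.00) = 0.01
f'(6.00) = 0.00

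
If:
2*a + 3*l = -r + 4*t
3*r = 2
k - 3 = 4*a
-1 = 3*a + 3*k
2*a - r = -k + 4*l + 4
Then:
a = -2/3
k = 1/3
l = -17/12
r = 2/3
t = -59/48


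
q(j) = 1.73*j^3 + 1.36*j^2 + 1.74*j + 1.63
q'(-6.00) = 172.26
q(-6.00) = -333.53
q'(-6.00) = 172.26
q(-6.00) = -333.53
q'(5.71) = 186.49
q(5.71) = 377.98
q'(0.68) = 5.99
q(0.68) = 3.99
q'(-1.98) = 16.70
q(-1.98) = -9.91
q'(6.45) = 235.20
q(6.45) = 533.65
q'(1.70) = 21.36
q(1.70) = 17.02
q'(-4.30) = 86.01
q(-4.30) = -118.25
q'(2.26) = 34.40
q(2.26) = 32.48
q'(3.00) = 56.61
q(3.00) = 65.80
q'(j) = 5.19*j^2 + 2.72*j + 1.74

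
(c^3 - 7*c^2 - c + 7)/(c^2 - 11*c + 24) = (c^3 - 7*c^2 - c + 7)/(c^2 - 11*c + 24)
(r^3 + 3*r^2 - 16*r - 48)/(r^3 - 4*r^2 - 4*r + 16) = (r^2 + 7*r + 12)/(r^2 - 4)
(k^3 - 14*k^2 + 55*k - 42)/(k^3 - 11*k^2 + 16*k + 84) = (k - 1)/(k + 2)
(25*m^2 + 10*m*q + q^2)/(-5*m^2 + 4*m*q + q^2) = (5*m + q)/(-m + q)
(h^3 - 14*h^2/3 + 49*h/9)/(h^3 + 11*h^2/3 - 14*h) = (h - 7/3)/(h + 6)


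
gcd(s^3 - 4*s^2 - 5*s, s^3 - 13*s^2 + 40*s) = s^2 - 5*s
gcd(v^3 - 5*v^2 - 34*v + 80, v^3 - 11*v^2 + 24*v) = v - 8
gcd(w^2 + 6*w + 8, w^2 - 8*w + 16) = 1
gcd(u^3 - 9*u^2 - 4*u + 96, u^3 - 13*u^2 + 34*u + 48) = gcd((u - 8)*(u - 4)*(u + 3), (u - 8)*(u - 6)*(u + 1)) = u - 8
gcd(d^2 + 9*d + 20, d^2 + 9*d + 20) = d^2 + 9*d + 20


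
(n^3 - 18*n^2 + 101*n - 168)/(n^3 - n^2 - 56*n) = (n^2 - 10*n + 21)/(n*(n + 7))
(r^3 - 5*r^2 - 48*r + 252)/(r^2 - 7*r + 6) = (r^2 + r - 42)/(r - 1)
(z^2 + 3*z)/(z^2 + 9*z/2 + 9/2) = 2*z/(2*z + 3)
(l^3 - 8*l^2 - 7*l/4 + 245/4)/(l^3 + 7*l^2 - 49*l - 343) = (l^2 - l - 35/4)/(l^2 + 14*l + 49)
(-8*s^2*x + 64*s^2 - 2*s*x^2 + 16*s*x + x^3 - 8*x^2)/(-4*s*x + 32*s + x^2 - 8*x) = 2*s + x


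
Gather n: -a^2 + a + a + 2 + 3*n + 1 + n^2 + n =-a^2 + 2*a + n^2 + 4*n + 3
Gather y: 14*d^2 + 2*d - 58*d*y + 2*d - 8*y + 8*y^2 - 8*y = 14*d^2 + 4*d + 8*y^2 + y*(-58*d - 16)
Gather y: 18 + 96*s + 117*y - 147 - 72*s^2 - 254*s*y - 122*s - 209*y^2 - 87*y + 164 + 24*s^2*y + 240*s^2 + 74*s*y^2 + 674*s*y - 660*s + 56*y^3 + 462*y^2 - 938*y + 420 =168*s^2 - 686*s + 56*y^3 + y^2*(74*s + 253) + y*(24*s^2 + 420*s - 908) + 455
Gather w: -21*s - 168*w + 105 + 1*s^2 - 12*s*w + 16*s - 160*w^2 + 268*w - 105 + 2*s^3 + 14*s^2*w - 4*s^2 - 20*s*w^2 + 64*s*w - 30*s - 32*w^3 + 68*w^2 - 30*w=2*s^3 - 3*s^2 - 35*s - 32*w^3 + w^2*(-20*s - 92) + w*(14*s^2 + 52*s + 70)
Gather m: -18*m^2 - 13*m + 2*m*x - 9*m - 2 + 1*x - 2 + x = -18*m^2 + m*(2*x - 22) + 2*x - 4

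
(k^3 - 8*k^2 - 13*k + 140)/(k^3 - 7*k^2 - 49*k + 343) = (k^2 - k - 20)/(k^2 - 49)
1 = 1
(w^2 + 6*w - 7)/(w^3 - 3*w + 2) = (w + 7)/(w^2 + w - 2)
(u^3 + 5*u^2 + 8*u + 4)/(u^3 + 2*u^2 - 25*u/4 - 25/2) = 4*(u^2 + 3*u + 2)/(4*u^2 - 25)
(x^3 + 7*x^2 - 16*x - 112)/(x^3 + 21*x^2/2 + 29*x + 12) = 2*(x^2 + 3*x - 28)/(2*x^2 + 13*x + 6)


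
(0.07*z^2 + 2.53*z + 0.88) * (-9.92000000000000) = -0.6944*z^2 - 25.0976*z - 8.7296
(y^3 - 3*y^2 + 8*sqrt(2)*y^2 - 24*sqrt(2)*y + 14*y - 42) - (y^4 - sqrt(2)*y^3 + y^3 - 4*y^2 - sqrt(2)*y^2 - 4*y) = -y^4 + sqrt(2)*y^3 + y^2 + 9*sqrt(2)*y^2 - 24*sqrt(2)*y + 18*y - 42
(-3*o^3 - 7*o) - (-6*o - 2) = -3*o^3 - o + 2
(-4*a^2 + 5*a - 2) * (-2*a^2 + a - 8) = 8*a^4 - 14*a^3 + 41*a^2 - 42*a + 16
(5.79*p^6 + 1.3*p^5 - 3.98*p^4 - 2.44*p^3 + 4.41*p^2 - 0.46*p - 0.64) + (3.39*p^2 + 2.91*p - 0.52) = 5.79*p^6 + 1.3*p^5 - 3.98*p^4 - 2.44*p^3 + 7.8*p^2 + 2.45*p - 1.16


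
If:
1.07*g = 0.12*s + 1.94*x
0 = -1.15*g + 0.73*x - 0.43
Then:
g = 0.634782608695652*x - 0.373913043478261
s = -10.5065217391304*x - 3.33405797101449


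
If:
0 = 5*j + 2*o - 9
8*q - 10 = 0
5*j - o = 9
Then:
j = 9/5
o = 0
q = 5/4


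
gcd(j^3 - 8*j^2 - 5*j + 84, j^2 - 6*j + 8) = j - 4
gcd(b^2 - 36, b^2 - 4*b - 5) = 1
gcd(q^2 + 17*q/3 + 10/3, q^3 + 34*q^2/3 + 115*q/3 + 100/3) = q + 5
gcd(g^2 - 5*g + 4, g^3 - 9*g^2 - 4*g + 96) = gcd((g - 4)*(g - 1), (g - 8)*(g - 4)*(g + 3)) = g - 4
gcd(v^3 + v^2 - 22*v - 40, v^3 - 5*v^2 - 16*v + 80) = v^2 - v - 20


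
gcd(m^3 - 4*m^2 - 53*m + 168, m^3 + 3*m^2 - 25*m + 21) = m^2 + 4*m - 21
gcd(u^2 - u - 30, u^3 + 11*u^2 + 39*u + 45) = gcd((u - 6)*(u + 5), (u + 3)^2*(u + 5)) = u + 5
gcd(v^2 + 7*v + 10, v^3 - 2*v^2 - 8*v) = v + 2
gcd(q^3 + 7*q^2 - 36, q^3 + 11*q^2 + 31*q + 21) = q + 3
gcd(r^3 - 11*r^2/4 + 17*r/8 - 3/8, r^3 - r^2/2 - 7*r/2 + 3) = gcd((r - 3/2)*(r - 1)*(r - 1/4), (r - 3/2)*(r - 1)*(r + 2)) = r^2 - 5*r/2 + 3/2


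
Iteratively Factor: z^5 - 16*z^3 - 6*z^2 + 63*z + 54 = (z + 1)*(z^4 - z^3 - 15*z^2 + 9*z + 54) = (z - 3)*(z + 1)*(z^3 + 2*z^2 - 9*z - 18) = (z - 3)*(z + 1)*(z + 2)*(z^2 - 9) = (z - 3)*(z + 1)*(z + 2)*(z + 3)*(z - 3)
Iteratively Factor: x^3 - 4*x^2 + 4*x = (x - 2)*(x^2 - 2*x) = (x - 2)^2*(x)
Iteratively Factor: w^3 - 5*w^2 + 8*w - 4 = (w - 2)*(w^2 - 3*w + 2) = (w - 2)*(w - 1)*(w - 2)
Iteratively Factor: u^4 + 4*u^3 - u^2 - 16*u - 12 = (u - 2)*(u^3 + 6*u^2 + 11*u + 6) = (u - 2)*(u + 2)*(u^2 + 4*u + 3) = (u - 2)*(u + 2)*(u + 3)*(u + 1)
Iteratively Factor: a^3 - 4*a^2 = (a)*(a^2 - 4*a) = a^2*(a - 4)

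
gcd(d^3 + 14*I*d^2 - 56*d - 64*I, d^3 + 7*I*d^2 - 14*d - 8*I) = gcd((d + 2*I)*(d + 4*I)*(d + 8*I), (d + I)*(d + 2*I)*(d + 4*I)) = d^2 + 6*I*d - 8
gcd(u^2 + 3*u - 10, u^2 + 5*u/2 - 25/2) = u + 5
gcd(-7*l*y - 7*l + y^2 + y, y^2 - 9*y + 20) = 1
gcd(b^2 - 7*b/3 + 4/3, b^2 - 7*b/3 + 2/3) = 1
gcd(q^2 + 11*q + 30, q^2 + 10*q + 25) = q + 5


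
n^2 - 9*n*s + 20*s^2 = (n - 5*s)*(n - 4*s)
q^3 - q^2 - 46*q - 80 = (q - 8)*(q + 2)*(q + 5)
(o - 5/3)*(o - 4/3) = o^2 - 3*o + 20/9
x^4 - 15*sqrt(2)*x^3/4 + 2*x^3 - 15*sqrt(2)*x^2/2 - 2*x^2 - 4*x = x*(x - 4*sqrt(2))*(sqrt(2)*x/2 + sqrt(2))*(sqrt(2)*x + 1/2)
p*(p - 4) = p^2 - 4*p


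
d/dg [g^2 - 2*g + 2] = 2*g - 2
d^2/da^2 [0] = 0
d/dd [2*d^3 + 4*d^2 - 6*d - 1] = 6*d^2 + 8*d - 6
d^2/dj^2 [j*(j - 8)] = 2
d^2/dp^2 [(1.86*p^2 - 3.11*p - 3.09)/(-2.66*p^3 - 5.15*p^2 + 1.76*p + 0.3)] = (-26.321232*p^6 + 132.030696*p^5 + 465.739932*p^4 + 816.870062*p^3 + 417.469446*p^2 - 124.42194*p + 25.072308)/(18.821096*p^9 + 109.31802*p^8 + 174.290382*p^7 - 14.438605*p^6 - 139.978152*p^5 + 32.41455*p^4 + 11.581624*p^3 - 1.39734*p^2 - 0.4752*p - 0.027)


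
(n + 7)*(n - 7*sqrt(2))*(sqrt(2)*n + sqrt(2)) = sqrt(2)*n^3 - 14*n^2 + 8*sqrt(2)*n^2 - 112*n + 7*sqrt(2)*n - 98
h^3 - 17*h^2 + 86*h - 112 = (h - 8)*(h - 7)*(h - 2)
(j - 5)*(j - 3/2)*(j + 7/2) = j^3 - 3*j^2 - 61*j/4 + 105/4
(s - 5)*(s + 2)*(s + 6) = s^3 + 3*s^2 - 28*s - 60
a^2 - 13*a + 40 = (a - 8)*(a - 5)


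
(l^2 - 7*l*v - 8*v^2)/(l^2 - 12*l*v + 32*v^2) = (-l - v)/(-l + 4*v)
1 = 1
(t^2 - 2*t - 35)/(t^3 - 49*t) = (t + 5)/(t*(t + 7))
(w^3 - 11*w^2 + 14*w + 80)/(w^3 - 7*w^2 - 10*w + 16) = (w - 5)/(w - 1)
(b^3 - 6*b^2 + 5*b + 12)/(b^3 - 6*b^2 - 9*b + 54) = (b^2 - 3*b - 4)/(b^2 - 3*b - 18)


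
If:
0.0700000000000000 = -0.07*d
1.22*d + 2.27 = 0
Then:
No Solution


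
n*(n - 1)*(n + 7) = n^3 + 6*n^2 - 7*n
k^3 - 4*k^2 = k^2*(k - 4)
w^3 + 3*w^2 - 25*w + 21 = (w - 3)*(w - 1)*(w + 7)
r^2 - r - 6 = (r - 3)*(r + 2)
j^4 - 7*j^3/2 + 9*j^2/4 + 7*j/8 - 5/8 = (j - 5/2)*(j - 1)*(j - 1/2)*(j + 1/2)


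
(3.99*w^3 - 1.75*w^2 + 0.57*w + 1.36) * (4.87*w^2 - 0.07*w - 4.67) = 19.4313*w^5 - 8.8018*w^4 - 15.7349*w^3 + 14.7558*w^2 - 2.7571*w - 6.3512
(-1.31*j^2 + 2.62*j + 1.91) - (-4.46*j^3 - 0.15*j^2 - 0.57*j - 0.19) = 4.46*j^3 - 1.16*j^2 + 3.19*j + 2.1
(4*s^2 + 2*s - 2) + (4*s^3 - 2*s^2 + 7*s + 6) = 4*s^3 + 2*s^2 + 9*s + 4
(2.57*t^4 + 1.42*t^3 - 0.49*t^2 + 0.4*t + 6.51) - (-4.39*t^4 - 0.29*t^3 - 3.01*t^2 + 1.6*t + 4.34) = 6.96*t^4 + 1.71*t^3 + 2.52*t^2 - 1.2*t + 2.17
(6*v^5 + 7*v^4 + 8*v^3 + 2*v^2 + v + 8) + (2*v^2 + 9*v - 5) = 6*v^5 + 7*v^4 + 8*v^3 + 4*v^2 + 10*v + 3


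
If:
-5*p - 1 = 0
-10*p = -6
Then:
No Solution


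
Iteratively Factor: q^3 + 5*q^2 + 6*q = (q)*(q^2 + 5*q + 6) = q*(q + 3)*(q + 2)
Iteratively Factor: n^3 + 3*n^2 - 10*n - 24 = (n - 3)*(n^2 + 6*n + 8) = (n - 3)*(n + 2)*(n + 4)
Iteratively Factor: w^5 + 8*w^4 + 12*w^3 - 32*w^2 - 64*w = (w)*(w^4 + 8*w^3 + 12*w^2 - 32*w - 64) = w*(w + 2)*(w^3 + 6*w^2 - 32) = w*(w + 2)*(w + 4)*(w^2 + 2*w - 8) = w*(w + 2)*(w + 4)^2*(w - 2)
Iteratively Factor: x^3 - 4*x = (x - 2)*(x^2 + 2*x) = x*(x - 2)*(x + 2)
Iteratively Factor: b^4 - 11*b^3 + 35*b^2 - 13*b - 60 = (b - 4)*(b^3 - 7*b^2 + 7*b + 15) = (b - 5)*(b - 4)*(b^2 - 2*b - 3) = (b - 5)*(b - 4)*(b - 3)*(b + 1)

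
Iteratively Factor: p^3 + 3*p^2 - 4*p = (p - 1)*(p^2 + 4*p) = (p - 1)*(p + 4)*(p)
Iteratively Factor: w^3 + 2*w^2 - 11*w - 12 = (w - 3)*(w^2 + 5*w + 4) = (w - 3)*(w + 1)*(w + 4)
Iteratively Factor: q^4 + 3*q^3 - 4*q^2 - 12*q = (q + 2)*(q^3 + q^2 - 6*q) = (q + 2)*(q + 3)*(q^2 - 2*q) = q*(q + 2)*(q + 3)*(q - 2)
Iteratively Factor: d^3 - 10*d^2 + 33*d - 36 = (d - 4)*(d^2 - 6*d + 9) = (d - 4)*(d - 3)*(d - 3)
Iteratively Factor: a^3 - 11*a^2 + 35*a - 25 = (a - 1)*(a^2 - 10*a + 25) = (a - 5)*(a - 1)*(a - 5)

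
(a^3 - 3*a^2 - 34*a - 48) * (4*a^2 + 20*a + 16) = 4*a^5 + 8*a^4 - 180*a^3 - 920*a^2 - 1504*a - 768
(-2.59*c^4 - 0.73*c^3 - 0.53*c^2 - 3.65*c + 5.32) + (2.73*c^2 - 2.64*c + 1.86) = -2.59*c^4 - 0.73*c^3 + 2.2*c^2 - 6.29*c + 7.18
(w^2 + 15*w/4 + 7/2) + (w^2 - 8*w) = 2*w^2 - 17*w/4 + 7/2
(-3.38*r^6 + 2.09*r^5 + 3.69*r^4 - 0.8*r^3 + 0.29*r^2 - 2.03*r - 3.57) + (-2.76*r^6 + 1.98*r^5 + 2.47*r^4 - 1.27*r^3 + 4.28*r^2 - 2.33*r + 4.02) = -6.14*r^6 + 4.07*r^5 + 6.16*r^4 - 2.07*r^3 + 4.57*r^2 - 4.36*r + 0.45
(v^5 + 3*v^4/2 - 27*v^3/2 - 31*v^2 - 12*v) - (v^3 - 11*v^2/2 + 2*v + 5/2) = v^5 + 3*v^4/2 - 29*v^3/2 - 51*v^2/2 - 14*v - 5/2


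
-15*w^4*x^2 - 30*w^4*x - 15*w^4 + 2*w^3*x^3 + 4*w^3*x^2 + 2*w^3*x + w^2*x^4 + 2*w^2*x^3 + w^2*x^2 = (-3*w + x)*(5*w + x)*(w*x + w)^2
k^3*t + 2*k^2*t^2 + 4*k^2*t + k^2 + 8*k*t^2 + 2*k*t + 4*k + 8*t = (k + 4)*(k + 2*t)*(k*t + 1)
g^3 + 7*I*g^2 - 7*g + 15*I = (g - I)*(g + 3*I)*(g + 5*I)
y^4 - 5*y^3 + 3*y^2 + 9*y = y*(y - 3)^2*(y + 1)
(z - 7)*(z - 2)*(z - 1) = z^3 - 10*z^2 + 23*z - 14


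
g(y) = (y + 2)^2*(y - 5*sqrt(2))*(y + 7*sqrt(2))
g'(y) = (y + 2)^2*(y - 5*sqrt(2)) + (y + 2)^2*(y + 7*sqrt(2)) + (y - 5*sqrt(2))*(y + 7*sqrt(2))*(2*y + 4) = 4*y^3 + 6*sqrt(2)*y^2 + 12*y^2 - 132*y + 16*sqrt(2)*y - 280 + 8*sqrt(2)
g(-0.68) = -124.51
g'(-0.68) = -186.10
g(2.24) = -1054.33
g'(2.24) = -365.94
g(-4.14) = -295.71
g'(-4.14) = 251.39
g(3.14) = -1354.25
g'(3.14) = -286.30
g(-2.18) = -2.31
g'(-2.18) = 25.66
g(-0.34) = -195.22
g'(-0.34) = -229.29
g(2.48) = -1140.70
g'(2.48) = -352.93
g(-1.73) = -5.24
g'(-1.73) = -38.87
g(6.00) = -1089.88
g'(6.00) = 676.55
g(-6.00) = -815.53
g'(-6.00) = 261.02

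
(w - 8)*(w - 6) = w^2 - 14*w + 48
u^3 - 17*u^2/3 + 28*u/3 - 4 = (u - 3)*(u - 2)*(u - 2/3)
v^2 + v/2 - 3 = (v - 3/2)*(v + 2)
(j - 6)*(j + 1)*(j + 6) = j^3 + j^2 - 36*j - 36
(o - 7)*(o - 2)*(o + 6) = o^3 - 3*o^2 - 40*o + 84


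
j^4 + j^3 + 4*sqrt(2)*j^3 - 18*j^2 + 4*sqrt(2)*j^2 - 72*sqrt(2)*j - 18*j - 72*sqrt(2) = (j + 1)*(j - 3*sqrt(2))*(j + 3*sqrt(2))*(j + 4*sqrt(2))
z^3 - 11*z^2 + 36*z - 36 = (z - 6)*(z - 3)*(z - 2)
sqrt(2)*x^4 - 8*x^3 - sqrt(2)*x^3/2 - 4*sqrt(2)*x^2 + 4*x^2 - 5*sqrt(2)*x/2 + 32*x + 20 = (x - 5/2)*(x + 1)*(x - 4*sqrt(2))*(sqrt(2)*x + sqrt(2))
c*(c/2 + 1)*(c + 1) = c^3/2 + 3*c^2/2 + c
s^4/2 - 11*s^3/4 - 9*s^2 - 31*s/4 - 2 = (s/2 + 1/2)*(s - 8)*(s + 1/2)*(s + 1)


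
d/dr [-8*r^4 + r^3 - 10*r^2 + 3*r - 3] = -32*r^3 + 3*r^2 - 20*r + 3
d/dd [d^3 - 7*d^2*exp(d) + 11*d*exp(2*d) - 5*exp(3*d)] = -7*d^2*exp(d) + 3*d^2 + 22*d*exp(2*d) - 14*d*exp(d) - 15*exp(3*d) + 11*exp(2*d)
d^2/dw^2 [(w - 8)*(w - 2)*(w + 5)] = 6*w - 10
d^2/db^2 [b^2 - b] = 2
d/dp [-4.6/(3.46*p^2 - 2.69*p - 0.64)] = (31.832*p - 12.374)/(-3.46*p^2 + 2.69*p + 0.64)^2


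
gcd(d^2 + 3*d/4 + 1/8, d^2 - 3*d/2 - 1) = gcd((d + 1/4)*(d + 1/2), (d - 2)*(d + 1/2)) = d + 1/2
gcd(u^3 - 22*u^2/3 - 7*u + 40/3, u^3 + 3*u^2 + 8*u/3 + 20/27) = u + 5/3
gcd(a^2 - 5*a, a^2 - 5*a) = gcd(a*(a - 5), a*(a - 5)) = a^2 - 5*a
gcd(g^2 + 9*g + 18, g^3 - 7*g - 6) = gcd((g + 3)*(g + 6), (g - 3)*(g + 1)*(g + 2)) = 1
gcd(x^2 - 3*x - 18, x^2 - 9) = x + 3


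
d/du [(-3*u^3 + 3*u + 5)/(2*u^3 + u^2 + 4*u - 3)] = (-3*u^4 - 36*u^3 - 6*u^2 - 10*u - 29)/(4*u^6 + 4*u^5 + 17*u^4 - 4*u^3 + 10*u^2 - 24*u + 9)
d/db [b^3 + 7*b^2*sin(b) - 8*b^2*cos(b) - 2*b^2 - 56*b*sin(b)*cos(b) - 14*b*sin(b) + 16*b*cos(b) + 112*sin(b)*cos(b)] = 8*b^2*sin(b) + 7*b^2*cos(b) + 3*b^2 - 2*b*sin(b) - 30*b*cos(b) - 56*b*cos(2*b) - 4*b - 14*sin(b) - 28*sin(2*b) + 16*cos(b) + 112*cos(2*b)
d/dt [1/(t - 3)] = -1/(t - 3)^2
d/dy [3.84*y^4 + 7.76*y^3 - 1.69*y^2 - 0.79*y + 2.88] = 15.36*y^3 + 23.28*y^2 - 3.38*y - 0.79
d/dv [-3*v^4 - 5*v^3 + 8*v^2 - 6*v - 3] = -12*v^3 - 15*v^2 + 16*v - 6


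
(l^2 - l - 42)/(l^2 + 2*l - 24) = (l - 7)/(l - 4)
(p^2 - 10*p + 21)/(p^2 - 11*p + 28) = (p - 3)/(p - 4)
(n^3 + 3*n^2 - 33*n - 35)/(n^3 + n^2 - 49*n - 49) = (n - 5)/(n - 7)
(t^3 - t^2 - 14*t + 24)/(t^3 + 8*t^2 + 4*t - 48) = (t - 3)/(t + 6)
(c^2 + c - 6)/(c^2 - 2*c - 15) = (c - 2)/(c - 5)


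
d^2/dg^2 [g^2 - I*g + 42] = 2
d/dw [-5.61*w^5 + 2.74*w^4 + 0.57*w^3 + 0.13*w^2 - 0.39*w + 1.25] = -28.05*w^4 + 10.96*w^3 + 1.71*w^2 + 0.26*w - 0.39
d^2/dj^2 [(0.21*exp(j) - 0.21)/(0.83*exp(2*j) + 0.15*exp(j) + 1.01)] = (0.144669*exp(4*j) - 0.604821*exp(3*j) - 1.134693*exp(2*j) + 0.667632*exp(j) + 0.246036)*exp(j)/(0.571787*exp(6*j) + 0.310005*exp(5*j) + 2.143392*exp(4*j) + 0.757845*exp(3*j) + 2.608224*exp(2*j) + 0.459045*exp(j) + 1.030301)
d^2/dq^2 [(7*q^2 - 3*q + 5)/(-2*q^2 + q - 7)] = 2*(-2*q^3 + 234*q^2 - 96*q - 257)/(8*q^6 - 12*q^5 + 90*q^4 - 85*q^3 + 315*q^2 - 147*q + 343)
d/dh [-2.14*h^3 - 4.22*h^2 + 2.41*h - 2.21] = -6.42*h^2 - 8.44*h + 2.41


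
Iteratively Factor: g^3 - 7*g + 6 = (g - 1)*(g^2 + g - 6) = (g - 2)*(g - 1)*(g + 3)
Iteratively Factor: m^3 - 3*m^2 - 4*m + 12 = (m + 2)*(m^2 - 5*m + 6) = (m - 2)*(m + 2)*(m - 3)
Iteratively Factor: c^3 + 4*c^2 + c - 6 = (c + 2)*(c^2 + 2*c - 3) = (c - 1)*(c + 2)*(c + 3)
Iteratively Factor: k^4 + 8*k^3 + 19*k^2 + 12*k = (k + 4)*(k^3 + 4*k^2 + 3*k) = (k + 1)*(k + 4)*(k^2 + 3*k) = k*(k + 1)*(k + 4)*(k + 3)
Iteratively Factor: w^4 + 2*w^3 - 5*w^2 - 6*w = (w + 1)*(w^3 + w^2 - 6*w) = (w - 2)*(w + 1)*(w^2 + 3*w) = (w - 2)*(w + 1)*(w + 3)*(w)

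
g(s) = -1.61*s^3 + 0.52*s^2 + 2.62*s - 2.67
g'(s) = -4.83*s^2 + 1.04*s + 2.62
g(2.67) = -22.61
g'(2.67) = -29.04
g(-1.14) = -2.60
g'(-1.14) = -4.84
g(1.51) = -3.07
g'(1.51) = -6.82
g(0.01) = -2.64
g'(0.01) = 2.63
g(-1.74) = 2.83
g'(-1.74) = -13.81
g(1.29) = -1.88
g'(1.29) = -4.08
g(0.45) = -1.53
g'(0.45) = 2.11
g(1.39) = -2.35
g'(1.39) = -5.27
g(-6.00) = 348.09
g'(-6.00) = -177.50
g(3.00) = -33.60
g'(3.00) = -37.73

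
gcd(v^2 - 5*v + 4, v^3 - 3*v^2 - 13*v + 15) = v - 1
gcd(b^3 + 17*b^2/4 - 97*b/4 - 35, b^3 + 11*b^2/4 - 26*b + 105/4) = b + 7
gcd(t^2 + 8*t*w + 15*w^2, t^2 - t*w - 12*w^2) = t + 3*w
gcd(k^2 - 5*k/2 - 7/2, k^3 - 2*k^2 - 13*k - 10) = k + 1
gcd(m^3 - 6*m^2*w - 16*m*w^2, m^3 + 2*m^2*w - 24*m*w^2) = m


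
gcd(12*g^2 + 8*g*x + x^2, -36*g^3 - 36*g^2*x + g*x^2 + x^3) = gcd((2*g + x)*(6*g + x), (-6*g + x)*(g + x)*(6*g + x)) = 6*g + x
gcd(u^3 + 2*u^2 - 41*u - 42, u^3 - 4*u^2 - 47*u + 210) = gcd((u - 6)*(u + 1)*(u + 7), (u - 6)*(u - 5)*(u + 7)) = u^2 + u - 42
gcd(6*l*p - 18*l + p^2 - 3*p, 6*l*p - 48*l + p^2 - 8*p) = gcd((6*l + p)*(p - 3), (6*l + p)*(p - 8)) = 6*l + p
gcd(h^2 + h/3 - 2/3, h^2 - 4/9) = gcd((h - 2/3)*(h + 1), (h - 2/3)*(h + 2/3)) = h - 2/3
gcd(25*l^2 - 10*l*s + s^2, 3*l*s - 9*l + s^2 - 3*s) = 1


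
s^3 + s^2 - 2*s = s*(s - 1)*(s + 2)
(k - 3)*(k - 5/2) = k^2 - 11*k/2 + 15/2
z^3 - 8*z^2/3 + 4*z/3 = z*(z - 2)*(z - 2/3)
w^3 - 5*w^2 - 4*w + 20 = (w - 5)*(w - 2)*(w + 2)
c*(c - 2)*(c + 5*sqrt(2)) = c^3 - 2*c^2 + 5*sqrt(2)*c^2 - 10*sqrt(2)*c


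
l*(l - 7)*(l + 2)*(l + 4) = l^4 - l^3 - 34*l^2 - 56*l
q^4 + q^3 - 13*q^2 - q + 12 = (q - 3)*(q - 1)*(q + 1)*(q + 4)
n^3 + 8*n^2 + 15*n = n*(n + 3)*(n + 5)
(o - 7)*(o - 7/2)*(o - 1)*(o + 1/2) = o^4 - 11*o^3 + 117*o^2/4 - 7*o - 49/4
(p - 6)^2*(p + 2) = p^3 - 10*p^2 + 12*p + 72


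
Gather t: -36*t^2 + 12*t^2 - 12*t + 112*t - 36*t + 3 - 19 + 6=-24*t^2 + 64*t - 10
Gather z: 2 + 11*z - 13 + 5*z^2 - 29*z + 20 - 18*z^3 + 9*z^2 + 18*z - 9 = -18*z^3 + 14*z^2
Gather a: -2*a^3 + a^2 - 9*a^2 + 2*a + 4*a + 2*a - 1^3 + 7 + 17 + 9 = -2*a^3 - 8*a^2 + 8*a + 32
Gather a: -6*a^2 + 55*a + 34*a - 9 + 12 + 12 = -6*a^2 + 89*a + 15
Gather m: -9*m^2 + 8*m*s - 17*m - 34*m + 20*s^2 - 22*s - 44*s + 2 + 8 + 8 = -9*m^2 + m*(8*s - 51) + 20*s^2 - 66*s + 18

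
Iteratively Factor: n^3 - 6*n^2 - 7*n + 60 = (n - 5)*(n^2 - n - 12) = (n - 5)*(n + 3)*(n - 4)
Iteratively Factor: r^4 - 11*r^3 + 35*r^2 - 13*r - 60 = (r - 5)*(r^3 - 6*r^2 + 5*r + 12) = (r - 5)*(r - 3)*(r^2 - 3*r - 4) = (r - 5)*(r - 4)*(r - 3)*(r + 1)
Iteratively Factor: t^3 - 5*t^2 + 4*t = (t - 4)*(t^2 - t) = t*(t - 4)*(t - 1)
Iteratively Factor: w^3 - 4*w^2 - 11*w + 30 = (w - 5)*(w^2 + w - 6) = (w - 5)*(w + 3)*(w - 2)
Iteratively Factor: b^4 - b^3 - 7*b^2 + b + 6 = (b - 1)*(b^3 - 7*b - 6) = (b - 3)*(b - 1)*(b^2 + 3*b + 2) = (b - 3)*(b - 1)*(b + 1)*(b + 2)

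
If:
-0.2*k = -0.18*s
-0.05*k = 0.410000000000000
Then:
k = -8.20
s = -9.11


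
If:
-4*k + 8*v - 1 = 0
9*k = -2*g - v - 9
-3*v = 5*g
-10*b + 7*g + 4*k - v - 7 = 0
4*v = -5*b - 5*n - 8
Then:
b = -1613/1780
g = 81/356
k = -359/356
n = -139/356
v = -135/356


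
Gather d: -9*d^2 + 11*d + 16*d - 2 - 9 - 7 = -9*d^2 + 27*d - 18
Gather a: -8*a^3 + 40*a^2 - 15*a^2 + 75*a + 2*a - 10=-8*a^3 + 25*a^2 + 77*a - 10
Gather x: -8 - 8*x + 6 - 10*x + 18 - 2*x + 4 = 20 - 20*x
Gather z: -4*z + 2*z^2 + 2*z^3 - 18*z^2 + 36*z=2*z^3 - 16*z^2 + 32*z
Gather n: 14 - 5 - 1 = 8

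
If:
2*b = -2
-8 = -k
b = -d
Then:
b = -1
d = 1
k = 8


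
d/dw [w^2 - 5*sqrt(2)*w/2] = 2*w - 5*sqrt(2)/2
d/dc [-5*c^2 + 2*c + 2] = 2 - 10*c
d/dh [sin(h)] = cos(h)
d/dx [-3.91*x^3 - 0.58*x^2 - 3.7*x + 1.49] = -11.73*x^2 - 1.16*x - 3.7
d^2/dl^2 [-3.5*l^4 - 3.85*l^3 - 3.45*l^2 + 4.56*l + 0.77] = -42.0*l^2 - 23.1*l - 6.9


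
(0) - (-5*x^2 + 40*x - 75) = 5*x^2 - 40*x + 75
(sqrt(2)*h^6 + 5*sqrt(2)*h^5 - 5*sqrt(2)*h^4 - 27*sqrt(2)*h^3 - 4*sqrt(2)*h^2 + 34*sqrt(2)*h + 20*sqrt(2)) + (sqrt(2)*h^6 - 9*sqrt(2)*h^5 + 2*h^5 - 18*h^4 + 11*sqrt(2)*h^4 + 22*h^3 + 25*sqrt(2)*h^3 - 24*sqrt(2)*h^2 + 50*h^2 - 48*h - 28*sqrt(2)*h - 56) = 2*sqrt(2)*h^6 - 4*sqrt(2)*h^5 + 2*h^5 - 18*h^4 + 6*sqrt(2)*h^4 - 2*sqrt(2)*h^3 + 22*h^3 - 28*sqrt(2)*h^2 + 50*h^2 - 48*h + 6*sqrt(2)*h - 56 + 20*sqrt(2)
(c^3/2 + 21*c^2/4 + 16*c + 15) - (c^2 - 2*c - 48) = c^3/2 + 17*c^2/4 + 18*c + 63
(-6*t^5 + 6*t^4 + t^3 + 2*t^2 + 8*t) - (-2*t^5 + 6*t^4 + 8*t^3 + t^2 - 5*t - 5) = -4*t^5 - 7*t^3 + t^2 + 13*t + 5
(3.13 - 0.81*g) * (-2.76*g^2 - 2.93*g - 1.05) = 2.2356*g^3 - 6.2655*g^2 - 8.3204*g - 3.2865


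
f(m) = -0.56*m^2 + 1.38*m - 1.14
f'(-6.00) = 8.10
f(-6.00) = -29.58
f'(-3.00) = 4.74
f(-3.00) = -10.32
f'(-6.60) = 8.77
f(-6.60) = -34.64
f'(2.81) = -1.77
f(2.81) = -1.68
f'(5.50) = -4.78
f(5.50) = -10.49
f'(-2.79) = 4.50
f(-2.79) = -9.35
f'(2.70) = -1.64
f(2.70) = -1.50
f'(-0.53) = 1.97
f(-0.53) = -2.03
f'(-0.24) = 1.65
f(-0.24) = -1.50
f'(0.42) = 0.91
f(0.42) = -0.66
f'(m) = 1.38 - 1.12*m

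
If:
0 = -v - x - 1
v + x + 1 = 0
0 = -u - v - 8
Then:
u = x - 7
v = -x - 1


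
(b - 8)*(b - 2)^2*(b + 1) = b^4 - 11*b^3 + 24*b^2 + 4*b - 32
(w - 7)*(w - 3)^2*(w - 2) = w^4 - 15*w^3 + 77*w^2 - 165*w + 126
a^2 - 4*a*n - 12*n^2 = (a - 6*n)*(a + 2*n)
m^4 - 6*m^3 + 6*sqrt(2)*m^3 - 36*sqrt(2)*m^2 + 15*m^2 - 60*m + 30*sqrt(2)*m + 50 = (m - 5)*(m - 1)*(m + sqrt(2))*(m + 5*sqrt(2))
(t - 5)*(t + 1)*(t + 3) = t^3 - t^2 - 17*t - 15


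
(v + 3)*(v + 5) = v^2 + 8*v + 15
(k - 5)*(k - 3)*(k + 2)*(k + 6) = k^4 - 37*k^2 + 24*k + 180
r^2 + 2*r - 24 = (r - 4)*(r + 6)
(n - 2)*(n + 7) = n^2 + 5*n - 14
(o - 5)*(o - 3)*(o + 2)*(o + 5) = o^4 - o^3 - 31*o^2 + 25*o + 150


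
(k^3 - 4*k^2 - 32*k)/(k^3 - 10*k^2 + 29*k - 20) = k*(k^2 - 4*k - 32)/(k^3 - 10*k^2 + 29*k - 20)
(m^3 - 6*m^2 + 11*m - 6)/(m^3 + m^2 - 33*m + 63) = (m^2 - 3*m + 2)/(m^2 + 4*m - 21)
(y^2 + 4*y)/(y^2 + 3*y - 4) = y/(y - 1)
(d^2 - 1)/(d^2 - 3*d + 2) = (d + 1)/(d - 2)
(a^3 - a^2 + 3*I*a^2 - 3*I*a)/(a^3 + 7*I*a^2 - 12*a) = (a - 1)/(a + 4*I)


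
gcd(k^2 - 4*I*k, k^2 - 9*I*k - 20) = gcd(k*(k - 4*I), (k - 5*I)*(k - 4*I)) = k - 4*I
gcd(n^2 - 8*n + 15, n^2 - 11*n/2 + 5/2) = n - 5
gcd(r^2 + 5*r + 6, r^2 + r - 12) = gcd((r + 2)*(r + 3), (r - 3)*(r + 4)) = 1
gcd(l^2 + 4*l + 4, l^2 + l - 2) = l + 2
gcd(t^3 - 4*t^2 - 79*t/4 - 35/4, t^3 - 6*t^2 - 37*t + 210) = t - 7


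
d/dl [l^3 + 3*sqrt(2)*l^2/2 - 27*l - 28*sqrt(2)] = 3*l^2 + 3*sqrt(2)*l - 27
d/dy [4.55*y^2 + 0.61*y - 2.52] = 9.1*y + 0.61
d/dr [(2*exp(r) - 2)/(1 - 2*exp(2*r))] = 2*(-4*(1 - exp(r))*exp(r) - 2*exp(2*r) + 1)*exp(r)/(2*exp(2*r) - 1)^2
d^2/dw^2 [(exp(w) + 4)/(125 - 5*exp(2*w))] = (8*(exp(w) + 2)*(exp(2*w) - 25)*exp(w) - 8*(exp(w) + 4)*exp(3*w) - (exp(2*w) - 25)^2)*exp(w)/(5*(exp(2*w) - 25)^3)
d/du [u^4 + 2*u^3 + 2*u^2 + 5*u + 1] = 4*u^3 + 6*u^2 + 4*u + 5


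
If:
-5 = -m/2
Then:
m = 10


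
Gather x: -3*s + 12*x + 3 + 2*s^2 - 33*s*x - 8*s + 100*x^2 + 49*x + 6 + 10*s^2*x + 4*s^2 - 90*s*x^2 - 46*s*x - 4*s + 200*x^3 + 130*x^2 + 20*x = 6*s^2 - 15*s + 200*x^3 + x^2*(230 - 90*s) + x*(10*s^2 - 79*s + 81) + 9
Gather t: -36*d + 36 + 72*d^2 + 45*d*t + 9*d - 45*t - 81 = 72*d^2 - 27*d + t*(45*d - 45) - 45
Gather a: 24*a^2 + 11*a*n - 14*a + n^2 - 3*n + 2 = 24*a^2 + a*(11*n - 14) + n^2 - 3*n + 2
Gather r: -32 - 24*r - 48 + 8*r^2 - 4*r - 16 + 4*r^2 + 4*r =12*r^2 - 24*r - 96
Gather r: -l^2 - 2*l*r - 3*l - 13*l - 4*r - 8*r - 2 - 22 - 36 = -l^2 - 16*l + r*(-2*l - 12) - 60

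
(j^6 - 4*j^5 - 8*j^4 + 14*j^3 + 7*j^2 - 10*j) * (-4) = -4*j^6 + 16*j^5 + 32*j^4 - 56*j^3 - 28*j^2 + 40*j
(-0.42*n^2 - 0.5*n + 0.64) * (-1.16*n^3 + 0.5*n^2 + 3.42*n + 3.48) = 0.4872*n^5 + 0.37*n^4 - 2.4288*n^3 - 2.8516*n^2 + 0.4488*n + 2.2272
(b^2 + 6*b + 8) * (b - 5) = b^3 + b^2 - 22*b - 40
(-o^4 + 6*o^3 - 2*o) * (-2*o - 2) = 2*o^5 - 10*o^4 - 12*o^3 + 4*o^2 + 4*o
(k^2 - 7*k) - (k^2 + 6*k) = -13*k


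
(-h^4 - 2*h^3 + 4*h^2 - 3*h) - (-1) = -h^4 - 2*h^3 + 4*h^2 - 3*h + 1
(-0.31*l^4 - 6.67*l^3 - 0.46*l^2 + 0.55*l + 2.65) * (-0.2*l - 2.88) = 0.062*l^5 + 2.2268*l^4 + 19.3016*l^3 + 1.2148*l^2 - 2.114*l - 7.632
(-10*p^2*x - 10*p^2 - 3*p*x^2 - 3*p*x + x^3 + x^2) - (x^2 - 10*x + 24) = -10*p^2*x - 10*p^2 - 3*p*x^2 - 3*p*x + x^3 + 10*x - 24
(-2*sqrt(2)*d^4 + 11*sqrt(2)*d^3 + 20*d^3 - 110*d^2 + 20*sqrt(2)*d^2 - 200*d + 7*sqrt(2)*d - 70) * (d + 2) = -2*sqrt(2)*d^5 + 7*sqrt(2)*d^4 + 20*d^4 - 70*d^3 + 42*sqrt(2)*d^3 - 420*d^2 + 47*sqrt(2)*d^2 - 470*d + 14*sqrt(2)*d - 140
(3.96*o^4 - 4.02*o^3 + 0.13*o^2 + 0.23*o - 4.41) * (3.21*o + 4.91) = 12.7116*o^5 + 6.5394*o^4 - 19.3209*o^3 + 1.3766*o^2 - 13.0268*o - 21.6531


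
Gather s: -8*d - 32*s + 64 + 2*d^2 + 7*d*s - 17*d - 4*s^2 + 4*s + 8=2*d^2 - 25*d - 4*s^2 + s*(7*d - 28) + 72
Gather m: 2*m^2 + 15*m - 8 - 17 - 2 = 2*m^2 + 15*m - 27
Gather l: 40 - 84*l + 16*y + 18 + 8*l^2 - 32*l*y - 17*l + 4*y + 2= 8*l^2 + l*(-32*y - 101) + 20*y + 60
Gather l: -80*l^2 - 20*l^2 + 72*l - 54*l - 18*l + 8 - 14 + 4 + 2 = -100*l^2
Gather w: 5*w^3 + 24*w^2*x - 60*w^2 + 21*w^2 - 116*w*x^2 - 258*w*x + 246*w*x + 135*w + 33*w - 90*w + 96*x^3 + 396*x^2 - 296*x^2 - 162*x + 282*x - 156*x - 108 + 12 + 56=5*w^3 + w^2*(24*x - 39) + w*(-116*x^2 - 12*x + 78) + 96*x^3 + 100*x^2 - 36*x - 40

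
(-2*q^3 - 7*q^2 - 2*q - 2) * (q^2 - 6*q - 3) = -2*q^5 + 5*q^4 + 46*q^3 + 31*q^2 + 18*q + 6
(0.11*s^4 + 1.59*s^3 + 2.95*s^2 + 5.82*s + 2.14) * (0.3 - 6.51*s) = -0.7161*s^5 - 10.3179*s^4 - 18.7275*s^3 - 37.0032*s^2 - 12.1854*s + 0.642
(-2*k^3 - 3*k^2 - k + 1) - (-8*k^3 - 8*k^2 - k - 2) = 6*k^3 + 5*k^2 + 3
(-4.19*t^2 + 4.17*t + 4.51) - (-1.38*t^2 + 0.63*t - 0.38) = -2.81*t^2 + 3.54*t + 4.89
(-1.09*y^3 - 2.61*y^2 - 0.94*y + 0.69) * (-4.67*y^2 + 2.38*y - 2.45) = 5.0903*y^5 + 9.5945*y^4 + 0.8485*y^3 + 0.935*y^2 + 3.9452*y - 1.6905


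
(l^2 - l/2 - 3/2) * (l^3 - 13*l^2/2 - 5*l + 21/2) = l^5 - 7*l^4 - 13*l^3/4 + 91*l^2/4 + 9*l/4 - 63/4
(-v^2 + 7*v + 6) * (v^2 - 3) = -v^4 + 7*v^3 + 9*v^2 - 21*v - 18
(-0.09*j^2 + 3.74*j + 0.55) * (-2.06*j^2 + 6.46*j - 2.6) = 0.1854*j^4 - 8.2858*j^3 + 23.2614*j^2 - 6.171*j - 1.43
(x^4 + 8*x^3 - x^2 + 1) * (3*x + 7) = 3*x^5 + 31*x^4 + 53*x^3 - 7*x^2 + 3*x + 7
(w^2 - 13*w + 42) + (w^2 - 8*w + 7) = 2*w^2 - 21*w + 49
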